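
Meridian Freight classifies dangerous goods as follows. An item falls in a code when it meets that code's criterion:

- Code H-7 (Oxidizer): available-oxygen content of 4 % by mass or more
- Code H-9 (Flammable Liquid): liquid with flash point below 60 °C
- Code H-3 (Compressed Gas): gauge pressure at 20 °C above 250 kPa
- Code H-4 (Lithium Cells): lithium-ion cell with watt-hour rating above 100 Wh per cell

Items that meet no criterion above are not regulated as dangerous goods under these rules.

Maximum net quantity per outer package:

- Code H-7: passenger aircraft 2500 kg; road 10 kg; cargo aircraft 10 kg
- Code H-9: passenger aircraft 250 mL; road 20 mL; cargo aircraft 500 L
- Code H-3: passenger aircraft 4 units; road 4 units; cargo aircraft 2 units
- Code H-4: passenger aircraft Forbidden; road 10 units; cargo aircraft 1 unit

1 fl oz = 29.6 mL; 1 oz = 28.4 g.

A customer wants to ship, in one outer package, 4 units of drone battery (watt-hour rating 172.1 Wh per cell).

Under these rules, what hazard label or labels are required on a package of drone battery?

The drone battery has watt-hour rating 172.1 Wh per cell, which is > 100 Wh per cell, so it is Code H-4 (Lithium Cells).
Only the Code H-4 label is required.

Code H-4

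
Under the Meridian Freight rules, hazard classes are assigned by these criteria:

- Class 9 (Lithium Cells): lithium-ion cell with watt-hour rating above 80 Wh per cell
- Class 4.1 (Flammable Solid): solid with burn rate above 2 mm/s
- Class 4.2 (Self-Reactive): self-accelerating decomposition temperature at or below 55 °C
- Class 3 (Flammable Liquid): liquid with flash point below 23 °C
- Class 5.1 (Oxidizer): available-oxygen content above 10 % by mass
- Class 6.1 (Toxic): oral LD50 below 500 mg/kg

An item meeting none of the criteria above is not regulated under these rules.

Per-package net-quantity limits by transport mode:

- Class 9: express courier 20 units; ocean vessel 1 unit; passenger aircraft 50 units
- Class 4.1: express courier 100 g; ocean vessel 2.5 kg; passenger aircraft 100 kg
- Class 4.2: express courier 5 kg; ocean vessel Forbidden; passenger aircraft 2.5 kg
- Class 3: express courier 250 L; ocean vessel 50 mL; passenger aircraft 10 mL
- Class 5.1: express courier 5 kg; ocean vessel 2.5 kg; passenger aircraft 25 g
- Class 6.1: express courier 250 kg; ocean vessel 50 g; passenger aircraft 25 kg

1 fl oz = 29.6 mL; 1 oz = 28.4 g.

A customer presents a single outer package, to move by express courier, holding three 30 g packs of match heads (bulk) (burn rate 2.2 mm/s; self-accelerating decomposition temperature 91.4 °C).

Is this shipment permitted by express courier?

The match heads (bulk) have burn rate 2.2 mm/s, which is > 2 mm/s, so they are Class 4.1 (Flammable Solid).
Class 4.1 quantity: three 30 g packs = 90 g.
90 g is within the express courier limit of 100 g for Class 4.1.

Yes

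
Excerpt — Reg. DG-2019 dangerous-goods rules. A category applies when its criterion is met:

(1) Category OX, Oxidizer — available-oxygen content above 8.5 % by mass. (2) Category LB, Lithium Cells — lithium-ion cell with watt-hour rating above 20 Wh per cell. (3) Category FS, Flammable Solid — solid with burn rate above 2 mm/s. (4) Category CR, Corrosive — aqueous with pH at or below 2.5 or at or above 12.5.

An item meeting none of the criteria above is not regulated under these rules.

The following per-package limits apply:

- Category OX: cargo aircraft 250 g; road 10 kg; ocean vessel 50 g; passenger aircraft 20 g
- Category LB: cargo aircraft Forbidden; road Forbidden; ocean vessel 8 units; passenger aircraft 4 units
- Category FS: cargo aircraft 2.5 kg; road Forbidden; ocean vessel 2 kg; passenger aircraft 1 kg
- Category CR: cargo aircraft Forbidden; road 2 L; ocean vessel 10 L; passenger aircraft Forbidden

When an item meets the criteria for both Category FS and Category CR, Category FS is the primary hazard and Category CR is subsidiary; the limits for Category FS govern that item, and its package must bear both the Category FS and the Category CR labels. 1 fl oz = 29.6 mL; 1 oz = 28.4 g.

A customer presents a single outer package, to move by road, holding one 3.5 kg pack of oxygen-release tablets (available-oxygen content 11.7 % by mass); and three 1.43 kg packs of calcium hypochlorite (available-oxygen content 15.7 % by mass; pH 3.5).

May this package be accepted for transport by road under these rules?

The oxygen-release tablets have available-oxygen content 11.7 % by mass, which is > 8.5 % by mass, so they are Category OX (Oxidizer).
With available-oxygen content 15.7 % by mass (> 8.5 % by mass), the calcium hypochlorite falls in Category OX.
Category OX net quantity: 3.5 kg + (three 1.43 kg packs = 4.29 kg) = 7.79 kg.
7.79 kg is within the road limit of 10 kg for Category OX.

Yes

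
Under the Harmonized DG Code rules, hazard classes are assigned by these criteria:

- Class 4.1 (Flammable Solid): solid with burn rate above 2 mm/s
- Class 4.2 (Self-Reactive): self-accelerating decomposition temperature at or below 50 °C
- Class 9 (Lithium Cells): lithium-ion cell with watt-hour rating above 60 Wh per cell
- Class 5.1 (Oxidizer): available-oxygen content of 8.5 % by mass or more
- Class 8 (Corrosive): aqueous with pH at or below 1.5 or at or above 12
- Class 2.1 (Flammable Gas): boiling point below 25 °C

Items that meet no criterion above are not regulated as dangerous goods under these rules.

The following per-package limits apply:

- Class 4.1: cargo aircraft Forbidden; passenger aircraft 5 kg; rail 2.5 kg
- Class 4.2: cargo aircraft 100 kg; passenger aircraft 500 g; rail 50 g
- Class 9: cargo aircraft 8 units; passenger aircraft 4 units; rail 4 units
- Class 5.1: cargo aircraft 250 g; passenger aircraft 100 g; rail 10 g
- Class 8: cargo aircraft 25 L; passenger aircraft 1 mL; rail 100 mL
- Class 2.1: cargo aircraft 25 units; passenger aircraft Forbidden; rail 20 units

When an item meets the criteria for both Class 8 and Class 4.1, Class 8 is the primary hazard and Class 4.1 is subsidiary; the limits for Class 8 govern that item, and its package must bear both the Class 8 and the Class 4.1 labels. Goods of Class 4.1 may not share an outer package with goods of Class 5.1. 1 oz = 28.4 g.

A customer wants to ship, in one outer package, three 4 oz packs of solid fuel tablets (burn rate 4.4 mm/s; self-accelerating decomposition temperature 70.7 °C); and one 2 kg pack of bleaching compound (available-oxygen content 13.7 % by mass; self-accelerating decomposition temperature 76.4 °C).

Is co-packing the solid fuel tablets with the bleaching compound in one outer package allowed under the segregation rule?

Burn rate 4.4 mm/s meets the Class 4.1 criterion (Flammable Solid), so the solid fuel tablets are Class 4.1.
Available-oxygen content 13.7 % by mass meets the Class 5.1 criterion (Oxidizer), so the bleaching compound is Class 5.1.
Class 4.1 and Class 5.1 may not share an outer package.

No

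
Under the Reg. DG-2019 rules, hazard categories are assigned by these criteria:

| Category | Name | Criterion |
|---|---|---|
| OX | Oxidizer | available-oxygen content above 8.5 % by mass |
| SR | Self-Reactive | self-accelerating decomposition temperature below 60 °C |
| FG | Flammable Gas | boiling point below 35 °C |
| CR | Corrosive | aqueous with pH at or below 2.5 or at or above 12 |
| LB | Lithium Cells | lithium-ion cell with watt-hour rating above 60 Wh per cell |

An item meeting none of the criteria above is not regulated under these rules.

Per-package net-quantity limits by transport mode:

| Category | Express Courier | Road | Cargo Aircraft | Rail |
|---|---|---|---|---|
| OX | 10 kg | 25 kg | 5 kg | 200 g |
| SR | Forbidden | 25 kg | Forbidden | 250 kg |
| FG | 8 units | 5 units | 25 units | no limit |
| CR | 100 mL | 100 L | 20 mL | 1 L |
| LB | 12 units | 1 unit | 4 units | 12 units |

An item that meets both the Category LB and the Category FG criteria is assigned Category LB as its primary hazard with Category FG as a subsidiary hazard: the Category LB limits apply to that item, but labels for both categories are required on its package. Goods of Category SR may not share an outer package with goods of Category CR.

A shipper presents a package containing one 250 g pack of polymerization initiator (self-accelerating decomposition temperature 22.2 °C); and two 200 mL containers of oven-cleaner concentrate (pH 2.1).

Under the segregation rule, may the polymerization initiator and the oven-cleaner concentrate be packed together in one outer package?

With self-accelerating decomposition temperature 22.2 °C (< 60 °C), the polymerization initiator falls in Category SR.
With pH 2.1 (≤ 2.5), the oven-cleaner concentrate falls in Category CR.
Category SR and Category CR may not share an outer package.

No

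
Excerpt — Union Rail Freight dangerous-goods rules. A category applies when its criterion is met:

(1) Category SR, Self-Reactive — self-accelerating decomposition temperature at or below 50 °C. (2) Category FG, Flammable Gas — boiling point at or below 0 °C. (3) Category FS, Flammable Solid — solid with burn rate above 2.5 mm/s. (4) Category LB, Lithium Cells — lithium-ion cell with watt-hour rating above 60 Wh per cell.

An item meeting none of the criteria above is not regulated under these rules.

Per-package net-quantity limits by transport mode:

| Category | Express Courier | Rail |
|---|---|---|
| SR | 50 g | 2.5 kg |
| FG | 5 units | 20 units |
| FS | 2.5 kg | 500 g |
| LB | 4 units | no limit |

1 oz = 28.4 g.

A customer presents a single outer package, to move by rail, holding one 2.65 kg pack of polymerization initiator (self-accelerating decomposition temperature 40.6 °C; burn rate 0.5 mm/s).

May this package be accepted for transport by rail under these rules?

With self-accelerating decomposition temperature 40.6 °C (≤ 50 °C), the polymerization initiator falls in Category SR.
Category SR quantity: 2.65 kg.
2.65 kg > 2.5 kg (rail limit, Category SR) — over the limit.

No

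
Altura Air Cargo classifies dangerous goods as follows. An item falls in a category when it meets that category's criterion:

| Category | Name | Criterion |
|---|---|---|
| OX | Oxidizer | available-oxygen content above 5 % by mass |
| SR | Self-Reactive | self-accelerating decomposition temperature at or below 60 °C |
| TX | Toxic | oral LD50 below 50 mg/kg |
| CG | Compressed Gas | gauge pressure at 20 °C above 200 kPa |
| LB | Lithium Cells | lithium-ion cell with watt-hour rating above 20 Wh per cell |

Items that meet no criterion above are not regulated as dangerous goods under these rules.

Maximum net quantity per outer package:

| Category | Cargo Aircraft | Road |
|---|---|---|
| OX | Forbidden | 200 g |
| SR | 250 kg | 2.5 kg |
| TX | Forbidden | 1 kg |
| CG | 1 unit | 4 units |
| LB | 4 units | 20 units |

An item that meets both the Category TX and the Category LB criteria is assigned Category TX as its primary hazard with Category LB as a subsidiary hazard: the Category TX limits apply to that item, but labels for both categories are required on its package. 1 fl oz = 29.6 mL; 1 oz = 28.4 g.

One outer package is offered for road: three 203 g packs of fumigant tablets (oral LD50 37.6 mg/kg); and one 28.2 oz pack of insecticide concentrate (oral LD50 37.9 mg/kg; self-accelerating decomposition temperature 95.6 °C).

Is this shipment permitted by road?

Fumigant tablets: oral LD50 37.6 mg/kg < 50 mg/kg → Category TX (Toxic).
Oral LD50 37.9 mg/kg meets the Category TX criterion (Toxic), so the insecticide concentrate is Category TX.
Total Category TX: (three 203 g packs = 609 g) + (one 28.2 oz pack = 800.88 g) = 1409.88 g.
1409.88 g > 1 kg (road limit, Category TX) — over the limit.

No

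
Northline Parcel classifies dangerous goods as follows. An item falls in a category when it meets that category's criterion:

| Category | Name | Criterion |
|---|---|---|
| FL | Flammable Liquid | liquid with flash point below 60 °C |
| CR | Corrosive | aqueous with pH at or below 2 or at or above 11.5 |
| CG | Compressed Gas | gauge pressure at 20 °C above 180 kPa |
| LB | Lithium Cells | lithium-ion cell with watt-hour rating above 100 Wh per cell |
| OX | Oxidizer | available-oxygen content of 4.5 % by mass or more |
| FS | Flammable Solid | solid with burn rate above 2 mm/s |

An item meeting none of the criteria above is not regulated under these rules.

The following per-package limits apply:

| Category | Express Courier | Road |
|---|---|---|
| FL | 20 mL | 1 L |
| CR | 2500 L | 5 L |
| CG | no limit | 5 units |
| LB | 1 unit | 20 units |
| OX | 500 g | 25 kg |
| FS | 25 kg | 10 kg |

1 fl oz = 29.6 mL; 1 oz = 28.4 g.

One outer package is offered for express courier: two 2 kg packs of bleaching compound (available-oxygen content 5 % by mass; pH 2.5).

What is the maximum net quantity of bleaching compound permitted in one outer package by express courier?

Available-oxygen content 5 % by mass meets the Category OX criterion (Oxidizer), so the bleaching compound is Category OX.
The express courier limit for Category OX is 500 g.

500 g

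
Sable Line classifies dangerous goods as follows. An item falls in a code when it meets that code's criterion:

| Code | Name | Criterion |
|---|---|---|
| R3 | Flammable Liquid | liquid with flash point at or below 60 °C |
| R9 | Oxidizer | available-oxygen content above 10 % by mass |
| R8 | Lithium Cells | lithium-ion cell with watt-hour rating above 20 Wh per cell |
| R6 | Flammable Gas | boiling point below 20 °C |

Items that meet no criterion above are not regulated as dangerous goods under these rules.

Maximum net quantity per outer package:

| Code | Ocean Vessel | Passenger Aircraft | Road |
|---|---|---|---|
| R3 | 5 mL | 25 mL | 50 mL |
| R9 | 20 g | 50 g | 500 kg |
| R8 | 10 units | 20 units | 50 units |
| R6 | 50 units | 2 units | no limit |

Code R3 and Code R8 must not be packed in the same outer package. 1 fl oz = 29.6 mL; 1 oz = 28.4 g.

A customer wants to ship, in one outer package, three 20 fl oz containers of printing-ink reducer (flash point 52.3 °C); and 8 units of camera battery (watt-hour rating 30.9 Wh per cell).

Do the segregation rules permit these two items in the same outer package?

No

With flash point 52.3 °C (≤ 60 °C), the printing-ink reducer falls in Code R3.
Camera battery: watt-hour rating 30.9 Wh per cell > 20 Wh per cell → Code R8 (Lithium Cells).
Code R3 and Code R8 may not share an outer package.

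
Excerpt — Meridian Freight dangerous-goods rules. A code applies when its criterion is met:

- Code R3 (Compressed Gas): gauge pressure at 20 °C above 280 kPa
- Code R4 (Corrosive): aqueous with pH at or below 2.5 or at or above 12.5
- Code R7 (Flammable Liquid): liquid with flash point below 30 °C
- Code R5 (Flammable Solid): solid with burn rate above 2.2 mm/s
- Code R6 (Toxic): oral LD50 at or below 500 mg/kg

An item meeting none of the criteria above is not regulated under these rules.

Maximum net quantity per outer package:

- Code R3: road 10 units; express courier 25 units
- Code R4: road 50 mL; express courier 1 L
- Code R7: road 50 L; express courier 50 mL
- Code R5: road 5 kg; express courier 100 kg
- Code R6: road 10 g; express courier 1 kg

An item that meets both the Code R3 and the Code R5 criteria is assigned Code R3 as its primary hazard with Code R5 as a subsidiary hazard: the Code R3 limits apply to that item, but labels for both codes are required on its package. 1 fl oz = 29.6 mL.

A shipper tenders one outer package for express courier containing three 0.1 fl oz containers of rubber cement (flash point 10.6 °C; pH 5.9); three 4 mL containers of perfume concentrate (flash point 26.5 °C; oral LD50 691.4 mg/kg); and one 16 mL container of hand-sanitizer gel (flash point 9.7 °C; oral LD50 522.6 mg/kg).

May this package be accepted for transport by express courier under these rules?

With flash point 10.6 °C (< 30 °C), the rubber cement falls in Code R7.
Flash point 26.5 °C meets the Code R7 criterion (Flammable Liquid), so the perfume concentrate is Code R7.
Flash point 9.7 °C meets the Code R7 criterion (Flammable Liquid), so the hand-sanitizer gel is Code R7.
Total Code R7: (three 0.1 fl oz containers = 8.88 mL) + (three 4 mL containers = 12 mL) + 16 mL = 36.88 mL.
That is within the Code R7 express courier limit of 50 mL.

Yes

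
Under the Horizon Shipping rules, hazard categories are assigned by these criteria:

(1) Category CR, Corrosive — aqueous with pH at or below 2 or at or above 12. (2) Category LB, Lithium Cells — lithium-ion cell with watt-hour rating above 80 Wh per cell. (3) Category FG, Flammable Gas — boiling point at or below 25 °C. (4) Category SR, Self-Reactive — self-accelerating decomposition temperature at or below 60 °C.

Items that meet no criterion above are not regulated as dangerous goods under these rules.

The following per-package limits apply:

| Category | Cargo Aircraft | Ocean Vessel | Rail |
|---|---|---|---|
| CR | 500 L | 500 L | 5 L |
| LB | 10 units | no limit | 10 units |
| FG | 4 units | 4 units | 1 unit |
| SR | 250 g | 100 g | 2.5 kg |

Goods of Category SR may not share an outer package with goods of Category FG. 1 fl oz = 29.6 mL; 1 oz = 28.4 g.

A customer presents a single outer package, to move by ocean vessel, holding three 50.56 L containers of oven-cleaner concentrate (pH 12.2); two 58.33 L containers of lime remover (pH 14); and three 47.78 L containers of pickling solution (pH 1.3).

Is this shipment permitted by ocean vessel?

pH 12.2 meets the Category CR criterion (Corrosive), so the oven-cleaner concentrate is Category CR.
pH 14 meets the Category CR criterion (Corrosive), so the lime remover is Category CR.
The pickling solution has pH 1.3, which is ≤ 2, so it is Category CR (Corrosive).
Category CR net quantity: (three 50.56 L containers = 151.68 L) + (two 58.33 L containers = 116.66 L) + (three 47.78 L containers = 143.34 L) = 411.68 L.
411.68 L ≤ 500 L (ocean vessel limit, Category CR) — within limit.

Yes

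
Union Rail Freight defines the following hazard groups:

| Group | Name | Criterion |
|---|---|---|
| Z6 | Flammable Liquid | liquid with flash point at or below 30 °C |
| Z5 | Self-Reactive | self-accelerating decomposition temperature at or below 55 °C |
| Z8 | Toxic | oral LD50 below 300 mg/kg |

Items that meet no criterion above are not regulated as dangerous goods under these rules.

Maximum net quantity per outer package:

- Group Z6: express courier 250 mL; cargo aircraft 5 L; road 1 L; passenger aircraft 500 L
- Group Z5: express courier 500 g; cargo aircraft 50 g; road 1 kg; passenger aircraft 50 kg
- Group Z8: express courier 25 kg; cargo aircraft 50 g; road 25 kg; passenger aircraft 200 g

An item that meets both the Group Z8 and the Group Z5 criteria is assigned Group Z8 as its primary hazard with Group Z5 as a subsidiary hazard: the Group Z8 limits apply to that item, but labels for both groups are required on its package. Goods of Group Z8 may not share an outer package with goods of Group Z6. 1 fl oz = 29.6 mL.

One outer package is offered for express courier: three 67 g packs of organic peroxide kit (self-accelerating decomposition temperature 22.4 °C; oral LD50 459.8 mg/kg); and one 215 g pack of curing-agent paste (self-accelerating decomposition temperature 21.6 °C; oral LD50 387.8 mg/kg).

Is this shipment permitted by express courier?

Self-accelerating decomposition temperature 22.4 °C meets the Group Z5 criterion (Self-Reactive), so the organic peroxide kit is Group Z5.
With self-accelerating decomposition temperature 21.6 °C (≤ 55 °C), the curing-agent paste falls in Group Z5.
Total Group Z5: (three 67 g packs = 201 g) + 215 g = 416 g.
416 g ≤ 500 g (express courier limit, Group Z5) — within limit.

Yes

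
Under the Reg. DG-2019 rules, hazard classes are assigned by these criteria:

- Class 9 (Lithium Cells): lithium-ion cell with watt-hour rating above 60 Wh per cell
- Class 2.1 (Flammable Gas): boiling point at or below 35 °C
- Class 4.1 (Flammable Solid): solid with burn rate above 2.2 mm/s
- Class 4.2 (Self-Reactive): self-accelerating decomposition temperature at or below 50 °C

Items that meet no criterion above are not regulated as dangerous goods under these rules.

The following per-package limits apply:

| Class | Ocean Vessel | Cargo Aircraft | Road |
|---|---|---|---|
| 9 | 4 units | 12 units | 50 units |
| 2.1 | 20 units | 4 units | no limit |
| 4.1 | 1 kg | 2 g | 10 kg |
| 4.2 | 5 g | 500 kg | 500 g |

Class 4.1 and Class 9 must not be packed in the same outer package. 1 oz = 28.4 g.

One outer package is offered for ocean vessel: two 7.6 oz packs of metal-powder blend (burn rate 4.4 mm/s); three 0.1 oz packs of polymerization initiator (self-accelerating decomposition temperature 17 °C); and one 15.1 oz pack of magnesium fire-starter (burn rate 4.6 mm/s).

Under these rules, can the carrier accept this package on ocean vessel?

Metal-powder blend: burn rate 4.4 mm/s > 2.2 mm/s → Class 4.1 (Flammable Solid).
Polymerization initiator: self-accelerating decomposition temperature 17 °C ≤ 50 °C → Class 4.2 (Self-Reactive).
Burn rate 4.6 mm/s meets the Class 4.1 criterion (Flammable Solid), so the magnesium fire-starter is Class 4.1.
Class 4.1 net quantity: (two 7.6 oz packs = 431.68 g) + (one 15.1 oz pack = 428.84 g) = 860.52 g.
860.52 g is within the ocean vessel limit of 1 kg for Class 4.1.
Class 4.2 quantity: three 0.1 oz packs = 8.52 g.
That exceeds the Class 4.2 ocean vessel limit of 5 g.
The segregation rule (Class 4.1 with Class 9) does not apply to Class 4.1 with Class 4.2.

No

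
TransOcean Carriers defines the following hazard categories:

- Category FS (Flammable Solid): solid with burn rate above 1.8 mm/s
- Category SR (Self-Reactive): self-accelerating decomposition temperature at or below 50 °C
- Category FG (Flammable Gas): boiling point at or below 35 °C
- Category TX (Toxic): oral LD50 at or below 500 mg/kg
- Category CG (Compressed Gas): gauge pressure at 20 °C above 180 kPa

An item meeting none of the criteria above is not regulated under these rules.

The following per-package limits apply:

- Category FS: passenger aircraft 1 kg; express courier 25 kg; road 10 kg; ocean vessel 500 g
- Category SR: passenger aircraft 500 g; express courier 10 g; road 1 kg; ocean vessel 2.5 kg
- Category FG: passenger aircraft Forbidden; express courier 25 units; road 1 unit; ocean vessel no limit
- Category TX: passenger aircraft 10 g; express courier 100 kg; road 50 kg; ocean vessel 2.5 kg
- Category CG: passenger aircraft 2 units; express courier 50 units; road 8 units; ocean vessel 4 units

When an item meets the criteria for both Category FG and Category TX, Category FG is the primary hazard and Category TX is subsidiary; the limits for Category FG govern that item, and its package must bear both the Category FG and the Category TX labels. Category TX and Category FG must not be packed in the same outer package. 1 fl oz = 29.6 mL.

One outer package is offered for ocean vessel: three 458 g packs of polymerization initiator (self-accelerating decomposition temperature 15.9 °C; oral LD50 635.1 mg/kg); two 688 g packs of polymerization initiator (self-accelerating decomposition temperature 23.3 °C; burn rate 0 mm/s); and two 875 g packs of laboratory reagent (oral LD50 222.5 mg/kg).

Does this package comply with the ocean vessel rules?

No

Self-accelerating decomposition temperature 15.9 °C meets the Category SR criterion (Self-Reactive), so the polymerization initiator is Category SR.
Polymerization initiator: self-accelerating decomposition temperature 23.3 °C ≤ 50 °C → Category SR (Self-Reactive).
Laboratory reagent: oral LD50 222.5 mg/kg ≤ 500 mg/kg → Category TX (Toxic).
Total Category SR: (three 458 g packs = 1.374 kg) + (two 688 g packs = 1.376 kg) = 2.75 kg.
2.75 kg > 2.5 kg (ocean vessel limit, Category SR) — over the limit.
Category TX quantity: two 875 g packs = 1.75 kg.
1.75 kg ≤ 2.5 kg (ocean vessel limit, Category TX) — within limit.
The segregation rule (Category TX with Category FG) does not apply to Category SR with Category TX.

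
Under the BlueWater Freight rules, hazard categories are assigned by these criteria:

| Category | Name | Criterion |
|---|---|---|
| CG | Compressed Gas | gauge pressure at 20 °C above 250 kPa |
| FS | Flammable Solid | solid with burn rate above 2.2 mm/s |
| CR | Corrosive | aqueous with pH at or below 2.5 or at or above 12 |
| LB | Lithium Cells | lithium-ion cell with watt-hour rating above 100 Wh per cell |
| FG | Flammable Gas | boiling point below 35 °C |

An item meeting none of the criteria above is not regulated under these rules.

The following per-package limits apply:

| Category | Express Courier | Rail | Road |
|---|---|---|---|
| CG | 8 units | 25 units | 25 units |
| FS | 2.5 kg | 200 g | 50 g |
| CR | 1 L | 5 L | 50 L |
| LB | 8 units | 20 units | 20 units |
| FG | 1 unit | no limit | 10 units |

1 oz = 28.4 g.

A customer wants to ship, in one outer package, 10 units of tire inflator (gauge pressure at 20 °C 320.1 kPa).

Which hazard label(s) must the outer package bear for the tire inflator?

Tire inflator: gauge pressure at 20 °C 320.1 kPa > 250 kPa → Category CG (Compressed Gas).
Only the Category CG label is required.

Category CG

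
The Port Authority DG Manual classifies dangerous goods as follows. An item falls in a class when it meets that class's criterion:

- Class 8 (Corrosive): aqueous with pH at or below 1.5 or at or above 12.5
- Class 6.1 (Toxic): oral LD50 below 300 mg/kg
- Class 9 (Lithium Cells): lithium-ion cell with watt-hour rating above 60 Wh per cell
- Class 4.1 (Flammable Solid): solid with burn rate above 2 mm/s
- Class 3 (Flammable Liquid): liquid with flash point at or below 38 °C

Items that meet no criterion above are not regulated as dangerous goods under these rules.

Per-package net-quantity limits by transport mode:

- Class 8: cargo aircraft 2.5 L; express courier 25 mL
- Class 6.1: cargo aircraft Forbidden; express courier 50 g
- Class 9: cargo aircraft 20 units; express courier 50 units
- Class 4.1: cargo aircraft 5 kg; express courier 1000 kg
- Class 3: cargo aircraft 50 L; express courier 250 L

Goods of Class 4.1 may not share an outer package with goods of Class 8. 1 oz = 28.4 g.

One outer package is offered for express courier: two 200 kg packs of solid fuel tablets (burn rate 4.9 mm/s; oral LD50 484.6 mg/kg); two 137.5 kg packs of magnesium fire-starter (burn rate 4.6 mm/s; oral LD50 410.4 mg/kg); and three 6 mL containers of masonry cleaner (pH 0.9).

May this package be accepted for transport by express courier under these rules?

With burn rate 4.9 mm/s (> 2 mm/s), the solid fuel tablets fall in Class 4.1.
With burn rate 4.6 mm/s (> 2 mm/s), the magnesium fire-starter falls in Class 4.1.
With pH 0.9 (≤ 1.5), the masonry cleaner falls in Class 8.
Total Class 4.1: (two 200 kg packs = 400 kg) + (two 137.5 kg packs = 275 kg) = 675 kg.
That is within the Class 4.1 express courier limit of 1000 kg.
Class 8 quantity: three 6 mL containers = 18 mL.
18 mL ≤ 25 mL (express courier limit, Class 8) — within limit.
Class 4.1 and Class 8 may not share an outer package.

No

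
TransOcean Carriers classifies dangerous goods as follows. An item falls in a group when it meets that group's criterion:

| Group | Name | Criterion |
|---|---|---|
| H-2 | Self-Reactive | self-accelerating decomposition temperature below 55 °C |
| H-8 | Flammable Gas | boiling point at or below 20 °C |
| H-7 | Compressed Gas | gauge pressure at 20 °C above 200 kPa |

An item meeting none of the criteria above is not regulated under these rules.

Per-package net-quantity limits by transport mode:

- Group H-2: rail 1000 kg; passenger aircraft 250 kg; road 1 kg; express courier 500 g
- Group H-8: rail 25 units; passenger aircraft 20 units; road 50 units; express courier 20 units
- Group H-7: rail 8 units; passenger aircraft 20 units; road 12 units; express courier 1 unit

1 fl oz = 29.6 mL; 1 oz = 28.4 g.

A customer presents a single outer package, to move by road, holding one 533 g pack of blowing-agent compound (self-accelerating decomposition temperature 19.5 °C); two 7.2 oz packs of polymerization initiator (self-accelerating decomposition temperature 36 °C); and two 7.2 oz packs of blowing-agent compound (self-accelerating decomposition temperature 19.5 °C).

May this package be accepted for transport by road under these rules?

Blowing-agent compound: self-accelerating decomposition temperature 19.5 °C < 55 °C → Group H-2 (Self-Reactive).
Polymerization initiator: self-accelerating decomposition temperature 36 °C < 55 °C → Group H-2 (Self-Reactive).
Self-accelerating decomposition temperature 19.5 °C meets the Group H-2 criterion (Self-Reactive), so the blowing-agent compound is Group H-2.
Group H-2 net quantity: 533 g + (two 7.2 oz packs = 408.96 g) + (two 7.2 oz packs = 408.96 g) = 1350.92 g.
1350.92 g exceeds the road limit of 1 kg for Group H-2.

No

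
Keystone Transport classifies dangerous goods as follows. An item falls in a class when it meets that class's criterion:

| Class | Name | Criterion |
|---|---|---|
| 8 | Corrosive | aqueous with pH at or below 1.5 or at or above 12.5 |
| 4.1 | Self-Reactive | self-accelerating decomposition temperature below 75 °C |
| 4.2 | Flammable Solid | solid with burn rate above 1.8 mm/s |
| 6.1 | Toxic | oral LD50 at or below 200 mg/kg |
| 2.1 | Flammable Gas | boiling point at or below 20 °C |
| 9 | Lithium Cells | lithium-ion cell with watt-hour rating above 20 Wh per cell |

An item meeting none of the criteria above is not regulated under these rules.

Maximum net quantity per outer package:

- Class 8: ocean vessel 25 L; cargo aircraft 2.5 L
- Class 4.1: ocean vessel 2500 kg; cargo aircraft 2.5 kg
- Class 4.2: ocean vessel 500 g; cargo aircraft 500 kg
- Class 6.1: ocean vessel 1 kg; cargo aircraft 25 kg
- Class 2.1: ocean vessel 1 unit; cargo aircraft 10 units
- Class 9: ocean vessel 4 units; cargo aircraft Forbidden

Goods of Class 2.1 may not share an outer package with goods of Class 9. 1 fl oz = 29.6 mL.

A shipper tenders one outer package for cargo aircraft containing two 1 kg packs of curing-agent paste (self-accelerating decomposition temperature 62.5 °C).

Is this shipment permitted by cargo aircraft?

The curing-agent paste has self-accelerating decomposition temperature 62.5 °C, which is < 75 °C, so it is Class 4.1 (Self-Reactive).
Class 4.1 quantity: two 1 kg packs = 2 kg.
That is within the Class 4.1 cargo aircraft limit of 2.5 kg.

Yes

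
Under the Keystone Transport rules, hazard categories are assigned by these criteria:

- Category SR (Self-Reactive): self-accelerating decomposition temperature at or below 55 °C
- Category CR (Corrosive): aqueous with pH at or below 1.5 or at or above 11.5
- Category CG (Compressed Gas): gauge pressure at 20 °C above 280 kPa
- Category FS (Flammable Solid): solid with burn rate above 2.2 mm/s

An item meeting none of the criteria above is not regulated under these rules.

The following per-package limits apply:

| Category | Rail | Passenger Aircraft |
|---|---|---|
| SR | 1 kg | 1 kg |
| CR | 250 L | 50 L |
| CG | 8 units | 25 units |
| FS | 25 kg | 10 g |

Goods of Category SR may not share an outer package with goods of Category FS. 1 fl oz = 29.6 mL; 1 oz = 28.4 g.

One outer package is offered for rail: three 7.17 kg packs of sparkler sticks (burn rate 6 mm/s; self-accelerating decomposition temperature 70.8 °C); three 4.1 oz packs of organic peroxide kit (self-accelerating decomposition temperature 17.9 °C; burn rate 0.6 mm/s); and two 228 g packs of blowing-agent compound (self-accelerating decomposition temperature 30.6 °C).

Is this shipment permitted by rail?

No

Burn rate 6 mm/s meets the Category FS criterion (Flammable Solid), so the sparkler sticks are Category FS.
The organic peroxide kit has self-accelerating decomposition temperature 17.9 °C, which is ≤ 55 °C, so it is Category SR (Self-Reactive).
Blowing-agent compound: self-accelerating decomposition temperature 30.6 °C ≤ 55 °C → Category SR (Self-Reactive).
Category SR net quantity: (three 4.1 oz packs = 349.32 g) + (two 228 g packs = 456 g) = 805.32 g.
That is within the Category SR rail limit of 1 kg.
Category FS quantity: three 7.17 kg packs = 21.51 kg.
That is within the Category FS rail limit of 25 kg.
Category SR and Category FS may not share an outer package.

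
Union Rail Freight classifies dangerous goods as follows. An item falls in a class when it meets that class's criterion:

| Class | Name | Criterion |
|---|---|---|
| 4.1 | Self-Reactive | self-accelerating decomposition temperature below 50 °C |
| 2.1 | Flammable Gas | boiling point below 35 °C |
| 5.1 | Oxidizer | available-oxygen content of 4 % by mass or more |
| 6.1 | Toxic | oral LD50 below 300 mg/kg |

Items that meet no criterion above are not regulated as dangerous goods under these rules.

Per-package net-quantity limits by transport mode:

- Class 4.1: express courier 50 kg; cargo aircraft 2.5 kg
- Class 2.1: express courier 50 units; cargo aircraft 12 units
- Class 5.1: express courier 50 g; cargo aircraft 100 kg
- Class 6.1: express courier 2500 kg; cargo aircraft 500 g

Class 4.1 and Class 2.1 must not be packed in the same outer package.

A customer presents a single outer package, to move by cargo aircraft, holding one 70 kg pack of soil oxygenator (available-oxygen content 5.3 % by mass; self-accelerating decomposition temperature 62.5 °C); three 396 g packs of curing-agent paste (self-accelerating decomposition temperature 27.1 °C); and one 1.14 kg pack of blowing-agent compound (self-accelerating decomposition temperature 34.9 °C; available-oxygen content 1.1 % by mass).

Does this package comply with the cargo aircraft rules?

Soil oxygenator: available-oxygen content 5.3 % by mass ≥ 4 % by mass → Class 5.1 (Oxidizer).
Self-accelerating decomposition temperature 27.1 °C meets the Class 4.1 criterion (Self-Reactive), so the curing-agent paste is Class 4.1.
Blowing-agent compound: self-accelerating decomposition temperature 34.9 °C < 50 °C → Class 4.1 (Self-Reactive).
Class 4.1 net quantity: (three 396 g packs = 1.188 kg) + 1.14 kg = 2.328 kg.
2.328 kg is within the cargo aircraft limit of 2.5 kg for Class 4.1.
Class 5.1 quantity: 70 kg.
70 kg ≤ 100 kg (cargo aircraft limit, Class 5.1) — within limit.
The segregation rule (Class 4.1 with Class 2.1) does not apply to Class 4.1 with Class 5.1.
Every hazard class is within its cargo aircraft limit and no segregation rule is violated.

Yes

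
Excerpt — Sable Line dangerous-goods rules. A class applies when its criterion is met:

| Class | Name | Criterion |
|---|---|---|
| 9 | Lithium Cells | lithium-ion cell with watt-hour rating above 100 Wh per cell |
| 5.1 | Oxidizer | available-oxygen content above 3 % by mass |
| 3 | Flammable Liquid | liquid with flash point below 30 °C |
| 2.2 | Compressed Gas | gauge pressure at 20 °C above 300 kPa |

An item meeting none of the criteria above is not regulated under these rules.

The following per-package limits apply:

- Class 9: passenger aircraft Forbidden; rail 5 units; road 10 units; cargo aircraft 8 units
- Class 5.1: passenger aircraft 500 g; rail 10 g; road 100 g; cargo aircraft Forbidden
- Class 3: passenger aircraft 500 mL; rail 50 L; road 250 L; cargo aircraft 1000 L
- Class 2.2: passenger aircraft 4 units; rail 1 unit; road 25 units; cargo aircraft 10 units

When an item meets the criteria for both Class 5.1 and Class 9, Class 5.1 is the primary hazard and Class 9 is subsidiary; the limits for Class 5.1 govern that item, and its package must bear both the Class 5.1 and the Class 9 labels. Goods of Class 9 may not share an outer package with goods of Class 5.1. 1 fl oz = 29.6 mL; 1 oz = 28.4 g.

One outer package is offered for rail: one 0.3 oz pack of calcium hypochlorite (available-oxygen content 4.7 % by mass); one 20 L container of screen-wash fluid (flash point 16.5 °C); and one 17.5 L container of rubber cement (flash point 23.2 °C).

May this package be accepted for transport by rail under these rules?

Available-oxygen content 4.7 % by mass meets the Class 5.1 criterion (Oxidizer), so the calcium hypochlorite is Class 5.1.
Flash point 16.5 °C meets the Class 3 criterion (Flammable Liquid), so the screen-wash fluid is Class 3.
The rubber cement has flash point 23.2 °C, which is < 30 °C, so it is Class 3 (Flammable Liquid).
Total Class 3: 20 L + 17.5 L = 37.5 L.
37.5 L is within the rail limit of 50 L for Class 3.
Class 5.1 quantity: one 0.3 oz pack = 8.52 g.
8.52 g ≤ 10 g (rail limit, Class 5.1) — within limit.
The segregation rule (Class 9 with Class 5.1) does not apply to Class 3 with Class 5.1.
Every hazard class is within its rail limit and no segregation rule is violated.

Yes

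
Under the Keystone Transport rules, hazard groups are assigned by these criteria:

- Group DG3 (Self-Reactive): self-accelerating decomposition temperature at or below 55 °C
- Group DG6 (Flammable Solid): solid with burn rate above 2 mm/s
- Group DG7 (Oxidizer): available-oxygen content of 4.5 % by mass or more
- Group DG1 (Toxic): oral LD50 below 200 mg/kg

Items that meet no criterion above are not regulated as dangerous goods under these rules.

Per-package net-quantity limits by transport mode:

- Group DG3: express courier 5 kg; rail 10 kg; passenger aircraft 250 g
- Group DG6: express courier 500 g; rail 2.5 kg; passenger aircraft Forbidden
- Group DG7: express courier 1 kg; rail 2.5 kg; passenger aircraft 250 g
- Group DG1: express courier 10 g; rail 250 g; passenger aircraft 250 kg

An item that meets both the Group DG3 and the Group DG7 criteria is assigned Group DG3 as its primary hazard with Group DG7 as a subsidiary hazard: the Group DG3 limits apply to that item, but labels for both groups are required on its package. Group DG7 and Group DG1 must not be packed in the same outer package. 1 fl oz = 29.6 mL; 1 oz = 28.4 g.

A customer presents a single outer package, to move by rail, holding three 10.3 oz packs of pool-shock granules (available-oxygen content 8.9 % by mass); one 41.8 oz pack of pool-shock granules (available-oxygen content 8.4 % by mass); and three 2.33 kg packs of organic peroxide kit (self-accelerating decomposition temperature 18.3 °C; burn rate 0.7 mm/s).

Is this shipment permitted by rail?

Yes

With available-oxygen content 8.9 % by mass (≥ 4.5 % by mass), the pool-shock granules fall in Group DG7.
Pool-shock granules: available-oxygen content 8.4 % by mass ≥ 4.5 % by mass → Group DG7 (Oxidizer).
Self-accelerating decomposition temperature 18.3 °C meets the Group DG3 criterion (Self-Reactive), so the organic peroxide kit is Group DG3.
Group DG7 net quantity: (three 10.3 oz packs = 877.56 g) + (one 41.8 oz pack = 1187.12 g) = 2064.68 g.
2064.68 g is within the rail limit of 2.5 kg for Group DG7.
Group DG3 quantity: three 2.33 kg packs = 6.99 kg.
That is within the Group DG3 rail limit of 10 kg.
The segregation rule (Group DG7 with Group DG1) does not apply to Group DG7 with Group DG3.
Every hazard group is within its rail limit and no segregation rule is violated.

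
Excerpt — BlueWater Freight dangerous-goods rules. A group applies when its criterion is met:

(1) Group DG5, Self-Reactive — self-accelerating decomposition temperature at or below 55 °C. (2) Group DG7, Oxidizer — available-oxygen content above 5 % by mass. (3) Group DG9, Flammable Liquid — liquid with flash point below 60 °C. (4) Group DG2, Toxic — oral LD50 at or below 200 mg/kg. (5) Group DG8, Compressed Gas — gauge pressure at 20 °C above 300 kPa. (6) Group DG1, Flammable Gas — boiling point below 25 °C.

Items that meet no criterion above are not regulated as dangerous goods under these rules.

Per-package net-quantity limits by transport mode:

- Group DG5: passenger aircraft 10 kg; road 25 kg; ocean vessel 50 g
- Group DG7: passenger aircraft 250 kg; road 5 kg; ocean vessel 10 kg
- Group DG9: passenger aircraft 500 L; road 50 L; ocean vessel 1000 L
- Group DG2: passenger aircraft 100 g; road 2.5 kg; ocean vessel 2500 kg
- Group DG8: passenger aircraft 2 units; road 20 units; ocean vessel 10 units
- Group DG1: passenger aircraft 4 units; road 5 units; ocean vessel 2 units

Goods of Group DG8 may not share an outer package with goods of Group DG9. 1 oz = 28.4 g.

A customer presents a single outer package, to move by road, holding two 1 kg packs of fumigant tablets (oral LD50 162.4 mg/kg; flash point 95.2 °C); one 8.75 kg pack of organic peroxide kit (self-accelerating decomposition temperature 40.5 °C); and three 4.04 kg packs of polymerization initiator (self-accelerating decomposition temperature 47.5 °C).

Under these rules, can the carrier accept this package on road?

Yes

The fumigant tablets have oral LD50 162.4 mg/kg, which is ≤ 200 mg/kg, so they are Group DG2 (Toxic).
The organic peroxide kit has self-accelerating decomposition temperature 40.5 °C, which is ≤ 55 °C, so it is Group DG5 (Self-Reactive).
The polymerization initiator has self-accelerating decomposition temperature 47.5 °C, which is ≤ 55 °C, so it is Group DG5 (Self-Reactive).
Group DG5 net quantity: 8.75 kg + (three 4.04 kg packs = 12.12 kg) = 20.87 kg.
20.87 kg ≤ 25 kg (road limit, Group DG5) — within limit.
Group DG2 quantity: two 1 kg packs = 2 kg.
2 kg ≤ 2.5 kg (road limit, Group DG2) — within limit.
The segregation rule (Group DG8 with Group DG9) does not apply to Group DG5 with Group DG2.
Every hazard group is within its road limit and no segregation rule is violated.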